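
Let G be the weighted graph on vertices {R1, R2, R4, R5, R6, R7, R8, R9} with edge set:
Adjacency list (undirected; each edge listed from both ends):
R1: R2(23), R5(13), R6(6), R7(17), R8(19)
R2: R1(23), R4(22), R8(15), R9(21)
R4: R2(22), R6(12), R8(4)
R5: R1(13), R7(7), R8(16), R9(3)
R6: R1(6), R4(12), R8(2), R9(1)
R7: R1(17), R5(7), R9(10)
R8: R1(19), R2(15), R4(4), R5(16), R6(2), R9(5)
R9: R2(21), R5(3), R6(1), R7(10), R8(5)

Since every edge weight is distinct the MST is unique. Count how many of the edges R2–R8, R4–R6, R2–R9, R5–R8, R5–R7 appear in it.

2

Kruskal's algorithm — process edges by increasing weight (ties by edge label):
R6–R9 (1): add — endpoints in different components.
R6–R8 (2): add — endpoints in different components.
R5–R9 (3): add — endpoints in different components.
R4–R8 (4): add — endpoints in different components.
R8–R9 (5): skip — R9 and R8 already connected.
R1–R6 (6): add — endpoints in different components.
R5–R7 (7): add — endpoints in different components.
R7–R9 (10): skip — R9 and R7 already connected.
R4–R6 (12): skip — R4 and R6 already connected.
R1–R5 (13): skip — R5 and R1 already connected.
R2–R8 (15): add — endpoints in different components.
MST edge set: {R6–R9, R6–R8, R5–R9, R4–R8, R1–R6, R5–R7, R2–R8}.
Of the listed edges, {R2–R8, R5–R7} are in the MST → 2.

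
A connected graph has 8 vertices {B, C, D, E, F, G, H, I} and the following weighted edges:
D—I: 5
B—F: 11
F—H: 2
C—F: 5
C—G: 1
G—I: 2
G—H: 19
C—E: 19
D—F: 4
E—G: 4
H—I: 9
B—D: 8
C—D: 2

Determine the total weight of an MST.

23

Grow the tree from B using Prim:
Step 1: cheapest edge leaving the tree is B—D (8); add D.
Step 2: cheapest edge leaving the tree is C—D (2); add C.
Step 3: cheapest edge leaving the tree is C—G (1); add G.
Step 4: cheapest edge leaving the tree is G—I (2); add I.
Step 5: cheapest edge leaving the tree is E—G (4); add E.
Step 6: cheapest edge leaving the tree is D—F (4); add F.
Step 7: cheapest edge leaving the tree is F—H (2); add H.
MST edges: B—D, C—D, C—G, G—I, E—G, D—F, F—H; total weight 8+2+1+2+4+4+2 = 23.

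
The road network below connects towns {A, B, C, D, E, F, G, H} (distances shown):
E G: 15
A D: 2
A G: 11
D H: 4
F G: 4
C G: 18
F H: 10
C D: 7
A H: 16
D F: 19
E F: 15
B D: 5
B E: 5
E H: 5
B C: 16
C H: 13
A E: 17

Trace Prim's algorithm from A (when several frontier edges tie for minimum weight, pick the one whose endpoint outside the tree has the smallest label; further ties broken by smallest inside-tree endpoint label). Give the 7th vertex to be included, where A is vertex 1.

Prim, starting at A.
Step 1: cheapest edge leaving the tree is A D (2); add D.
Step 2: cheapest edge leaving the tree is D H (4); add H.
Step 3: cheapest edge leaving the tree is B D (5); add B.
Step 4: cheapest edge leaving the tree is B E (5); add E.
Step 5: cheapest edge leaving the tree is C D (7); add C.
Step 6: cheapest edge leaving the tree is F H (10); add F.
Step 7: cheapest edge leaving the tree is F G (4); add G.
Vertex order: A, D, H, B, E, C, F, G. The 7th vertex is F.

F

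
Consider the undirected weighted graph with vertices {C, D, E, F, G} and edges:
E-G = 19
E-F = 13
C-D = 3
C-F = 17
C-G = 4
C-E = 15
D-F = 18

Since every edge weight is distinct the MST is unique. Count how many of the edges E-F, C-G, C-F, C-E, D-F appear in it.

Sort edges by weight, then run Kruskal:
C-D (3): add. Components now {C,D} {E} {F} {G}
C-G (4): add. Components now {C,D,G} {E} {F}
E-F (13): add. Components now {C,D,G} {E,F}
C-E (15): add. Components now {C,D,E,F,G}
MST edge set: {C-D, C-G, E-F, C-E}.
Of the listed edges, {E-F, C-G, C-E} are in the MST → 3.

3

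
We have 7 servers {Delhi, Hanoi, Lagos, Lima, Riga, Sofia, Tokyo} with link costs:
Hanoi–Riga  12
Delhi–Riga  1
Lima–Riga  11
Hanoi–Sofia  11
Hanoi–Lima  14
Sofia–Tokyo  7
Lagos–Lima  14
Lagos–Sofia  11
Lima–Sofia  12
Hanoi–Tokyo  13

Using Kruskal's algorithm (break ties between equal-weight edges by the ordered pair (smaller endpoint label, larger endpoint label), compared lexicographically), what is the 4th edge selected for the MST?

Lagos-Sofia

Kruskal's algorithm — process edges by increasing weight (ties by edge label):
Delhi–Riga (1): add. Components now {Delhi,Riga} {Sofia} {Lima} {Hanoi} {Lagos} {Tokyo}
Sofia–Tokyo (7): add. Components now {Delhi,Riga} {Sofia,Tokyo} {Lima} {Hanoi} {Lagos}
Hanoi–Sofia (11): add. Components now {Delhi,Riga} {Hanoi,Sofia,Tokyo} {Lima} {Lagos}
Lagos–Sofia (11): add. Components now {Delhi,Riga} {Hanoi,Lagos,Sofia,Tokyo} {Lima}
Lima–Riga (11): add. Components now {Delhi,Lima,Riga} {Hanoi,Lagos,Sofia,Tokyo}
Hanoi–Riga (12): add. Components now {Delhi,Hanoi,Lagos,Lima,Riga,Sofia,Tokyo}
The 4th edge added is Lagos–Sofia.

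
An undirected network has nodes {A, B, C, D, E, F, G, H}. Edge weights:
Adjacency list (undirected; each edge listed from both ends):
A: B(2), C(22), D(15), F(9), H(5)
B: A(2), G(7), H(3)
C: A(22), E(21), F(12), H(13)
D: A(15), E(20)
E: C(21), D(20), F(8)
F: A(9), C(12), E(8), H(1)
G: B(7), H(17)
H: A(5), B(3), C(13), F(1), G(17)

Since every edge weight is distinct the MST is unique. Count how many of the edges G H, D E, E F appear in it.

1

Kruskal's algorithm — process edges by increasing weight (ties by edge label):
F H (1): add — endpoints in different components.
A B (2): add — endpoints in different components.
B H (3): add — endpoints in different components.
A H (5): skip — A and H already connected.
B G (7): add — endpoints in different components.
E F (8): add — endpoints in different components.
A F (9): skip — A and F already connected.
C F (12): add — endpoints in different components.
C H (13): skip — C and H already connected.
A D (15): add — endpoints in different components.
MST edge set: {F H, A B, B H, B G, E F, C F, A D}.
Of the listed edges, {E F} are in the MST → 1.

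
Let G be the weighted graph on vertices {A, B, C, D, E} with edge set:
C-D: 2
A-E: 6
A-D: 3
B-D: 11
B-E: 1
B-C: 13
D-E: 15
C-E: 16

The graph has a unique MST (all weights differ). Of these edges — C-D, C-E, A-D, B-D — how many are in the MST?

Sort edges by weight, then run Kruskal:
B-E (1): add. Components now {A} {B,E} {C} {D}
C-D (2): add. Components now {A} {B,E} {C,D}
A-D (3): add. Components now {A,C,D} {B,E}
A-E (6): add. Components now {A,B,C,D,E}
MST edge set: {B-E, C-D, A-D, A-E}.
Of the listed edges, {C-D, A-D} are in the MST → 2.

2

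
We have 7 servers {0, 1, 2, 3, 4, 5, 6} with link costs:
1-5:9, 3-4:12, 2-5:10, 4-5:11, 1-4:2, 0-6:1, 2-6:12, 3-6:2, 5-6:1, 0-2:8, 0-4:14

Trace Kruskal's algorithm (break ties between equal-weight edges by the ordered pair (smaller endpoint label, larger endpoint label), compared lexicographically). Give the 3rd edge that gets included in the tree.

Kruskal: consider edges lightest-first.
0-6 (1): add. Components now {0,6} {1} {2} {3} {4} {5}
5-6 (1): add. Components now {0,5,6} {1} {2} {3} {4}
1-4 (2): add. Components now {0,5,6} {1,4} {2} {3}
3-6 (2): add. Components now {0,3,5,6} {1,4} {2}
0-2 (8): add. Components now {0,2,3,5,6} {1,4}
1-5 (9): add. Components now {0,1,2,3,4,5,6}
The 3rd edge added is 1-4.

1-4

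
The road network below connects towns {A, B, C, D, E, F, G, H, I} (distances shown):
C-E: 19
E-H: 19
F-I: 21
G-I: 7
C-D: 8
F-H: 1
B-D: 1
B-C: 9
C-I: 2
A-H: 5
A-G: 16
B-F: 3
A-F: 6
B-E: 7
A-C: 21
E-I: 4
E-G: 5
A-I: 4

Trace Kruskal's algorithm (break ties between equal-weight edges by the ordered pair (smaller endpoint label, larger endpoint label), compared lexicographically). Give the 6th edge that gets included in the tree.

E-I

Kruskal's algorithm — process edges by increasing weight (ties by edge label):
B-D (1): add — endpoints in different components.
F-H (1): add — endpoints in different components.
C-I (2): add — endpoints in different components.
B-F (3): add — endpoints in different components.
A-I (4): add — endpoints in different components.
E-I (4): add — endpoints in different components.
A-H (5): add — endpoints in different components.
E-G (5): add — endpoints in different components.
The 6th edge added is E-I.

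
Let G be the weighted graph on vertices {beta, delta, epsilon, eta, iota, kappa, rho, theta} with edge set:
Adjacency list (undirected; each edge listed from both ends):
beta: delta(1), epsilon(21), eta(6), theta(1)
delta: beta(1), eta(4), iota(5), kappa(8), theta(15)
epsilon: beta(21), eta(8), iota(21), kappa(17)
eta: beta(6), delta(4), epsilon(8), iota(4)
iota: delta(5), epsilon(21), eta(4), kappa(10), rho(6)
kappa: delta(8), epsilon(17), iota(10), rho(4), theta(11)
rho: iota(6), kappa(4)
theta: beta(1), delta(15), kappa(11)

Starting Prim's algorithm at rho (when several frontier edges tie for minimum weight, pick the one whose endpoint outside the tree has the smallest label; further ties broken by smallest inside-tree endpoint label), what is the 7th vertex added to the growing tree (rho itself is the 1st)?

theta

Prim's algorithm from rho:
Step 1: cheapest edge leaving the tree is kappa-rho (4); add kappa.
Step 2: cheapest edge leaving the tree is iota-rho (6); add iota.
Step 3: cheapest edge leaving the tree is eta-iota (4); add eta.
Step 4: cheapest edge leaving the tree is delta-eta (4); add delta.
Step 5: cheapest edge leaving the tree is beta-delta (1); add beta.
Step 6: cheapest edge leaving the tree is beta-theta (1); add theta.
Step 7: cheapest edge leaving the tree is epsilon-eta (8); add epsilon.
Vertex order: rho, kappa, iota, eta, delta, beta, theta, epsilon. The 7th vertex is theta.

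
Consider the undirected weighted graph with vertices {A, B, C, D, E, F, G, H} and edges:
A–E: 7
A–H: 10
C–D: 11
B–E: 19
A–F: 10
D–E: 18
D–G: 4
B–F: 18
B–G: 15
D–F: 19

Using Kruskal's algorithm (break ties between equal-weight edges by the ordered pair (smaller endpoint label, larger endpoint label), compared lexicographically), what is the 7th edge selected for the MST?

Kruskal: consider edges lightest-first.
D–G (4): add — endpoints in different components.
A–E (7): add — endpoints in different components.
A–F (10): add — endpoints in different components.
A–H (10): add — endpoints in different components.
C–D (11): add — endpoints in different components.
B–G (15): add — endpoints in different components.
B–F (18): add — endpoints in different components.
The 7th edge added is B–F.

B-F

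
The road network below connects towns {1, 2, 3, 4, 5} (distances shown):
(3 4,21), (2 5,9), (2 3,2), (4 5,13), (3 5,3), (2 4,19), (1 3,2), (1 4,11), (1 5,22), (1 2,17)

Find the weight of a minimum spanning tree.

Kruskal's algorithm — process edges by increasing weight (ties by edge label):
1 3 (2): add — endpoints in different components.
2 3 (2): add — endpoints in different components.
3 5 (3): add — endpoints in different components.
2 5 (9): skip — 2 and 5 already connected.
1 4 (11): add — endpoints in different components.
MST edges: 1 3, 2 3, 3 5, 1 4; total weight 2+2+3+11 = 18.

18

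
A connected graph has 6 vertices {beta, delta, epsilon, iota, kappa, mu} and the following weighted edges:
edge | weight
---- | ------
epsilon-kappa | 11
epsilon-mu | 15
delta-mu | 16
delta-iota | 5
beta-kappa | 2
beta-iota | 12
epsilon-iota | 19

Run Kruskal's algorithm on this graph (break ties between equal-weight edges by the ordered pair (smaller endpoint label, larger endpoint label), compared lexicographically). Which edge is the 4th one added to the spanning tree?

Kruskal: consider edges lightest-first.
beta-kappa (2): add. Components now {beta,kappa} {iota} {epsilon} {delta} {mu}
delta-iota (5): add. Components now {beta,kappa} {delta,iota} {epsilon} {mu}
epsilon-kappa (11): add. Components now {beta,epsilon,kappa} {delta,iota} {mu}
beta-iota (12): add. Components now {beta,delta,epsilon,iota,kappa} {mu}
epsilon-mu (15): add. Components now {beta,delta,epsilon,iota,kappa,mu}
The 4th edge added is beta-iota.

beta-iota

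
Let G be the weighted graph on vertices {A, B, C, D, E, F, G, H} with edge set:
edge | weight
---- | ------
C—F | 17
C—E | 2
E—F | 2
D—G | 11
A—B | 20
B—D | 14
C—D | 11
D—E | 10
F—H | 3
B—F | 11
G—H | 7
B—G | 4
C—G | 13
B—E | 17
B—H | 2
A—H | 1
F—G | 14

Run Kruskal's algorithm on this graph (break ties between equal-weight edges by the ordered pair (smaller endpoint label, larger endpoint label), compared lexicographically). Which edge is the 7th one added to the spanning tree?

Sort edges by weight, then run Kruskal:
A—H (1): add — endpoints in different components.
B—H (2): add — endpoints in different components.
C—E (2): add — endpoints in different components.
E—F (2): add — endpoints in different components.
F—H (3): add — endpoints in different components.
B—G (4): add — endpoints in different components.
G—H (7): skip — G and H already connected.
D—E (10): add — endpoints in different components.
The 7th edge added is D—E.

D-E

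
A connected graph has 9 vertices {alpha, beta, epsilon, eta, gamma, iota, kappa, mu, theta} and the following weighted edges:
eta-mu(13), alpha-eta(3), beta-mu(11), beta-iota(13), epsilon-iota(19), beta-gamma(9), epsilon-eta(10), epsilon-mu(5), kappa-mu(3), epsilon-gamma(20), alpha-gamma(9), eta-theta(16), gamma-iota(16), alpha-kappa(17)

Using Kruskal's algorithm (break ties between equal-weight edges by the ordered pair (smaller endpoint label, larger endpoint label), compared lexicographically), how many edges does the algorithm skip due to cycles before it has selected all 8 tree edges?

2

Sort edges by weight, then run Kruskal:
alpha-eta (3): add — endpoints in different components.
kappa-mu (3): add — endpoints in different components.
epsilon-mu (5): add — endpoints in different components.
alpha-gamma (9): add — endpoints in different components.
beta-gamma (9): add — endpoints in different components.
epsilon-eta (10): add — endpoints in different components.
beta-mu (11): skip — beta and mu already connected.
beta-iota (13): add — endpoints in different components.
eta-mu (13): skip — eta and mu already connected.
eta-theta (16): add — endpoints in different components.
Edges rejected before the tree was complete: 2.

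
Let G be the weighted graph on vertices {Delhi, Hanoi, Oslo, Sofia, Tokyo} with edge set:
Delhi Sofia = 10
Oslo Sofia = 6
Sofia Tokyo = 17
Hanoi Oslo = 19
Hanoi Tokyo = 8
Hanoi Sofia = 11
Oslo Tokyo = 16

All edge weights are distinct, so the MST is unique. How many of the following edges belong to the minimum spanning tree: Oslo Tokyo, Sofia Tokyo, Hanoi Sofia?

1

Kruskal: consider edges lightest-first.
Oslo Sofia (6): add. Components now {Tokyo} {Delhi} {Oslo,Sofia} {Hanoi}
Hanoi Tokyo (8): add. Components now {Hanoi,Tokyo} {Delhi} {Oslo,Sofia}
Delhi Sofia (10): add. Components now {Hanoi,Tokyo} {Delhi,Oslo,Sofia}
Hanoi Sofia (11): add. Components now {Delhi,Hanoi,Oslo,Sofia,Tokyo}
MST edge set: {Oslo Sofia, Hanoi Tokyo, Delhi Sofia, Hanoi Sofia}.
Of the listed edges, {Hanoi Sofia} are in the MST → 1.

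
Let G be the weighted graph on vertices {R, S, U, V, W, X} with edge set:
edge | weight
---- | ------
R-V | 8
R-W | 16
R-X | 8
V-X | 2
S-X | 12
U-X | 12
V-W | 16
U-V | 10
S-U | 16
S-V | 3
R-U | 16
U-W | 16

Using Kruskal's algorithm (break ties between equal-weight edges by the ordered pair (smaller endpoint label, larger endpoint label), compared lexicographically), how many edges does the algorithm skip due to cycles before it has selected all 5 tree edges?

4

Sort edges by weight, then run Kruskal:
V-X (2): add. Components now {W} {R} {V,X} {U} {S}
S-V (3): add. Components now {W} {R} {S,V,X} {U}
R-V (8): add. Components now {W} {R,S,V,X} {U}
R-X (8): skip — R and X already connected.
U-V (10): add. Components now {W} {R,S,U,V,X}
S-X (12): skip — X and S already connected.
U-X (12): skip — X and U already connected.
R-U (16): skip — R and U already connected.
R-W (16): add. Components now {R,S,U,V,W,X}
Edges rejected before the tree was complete: 4.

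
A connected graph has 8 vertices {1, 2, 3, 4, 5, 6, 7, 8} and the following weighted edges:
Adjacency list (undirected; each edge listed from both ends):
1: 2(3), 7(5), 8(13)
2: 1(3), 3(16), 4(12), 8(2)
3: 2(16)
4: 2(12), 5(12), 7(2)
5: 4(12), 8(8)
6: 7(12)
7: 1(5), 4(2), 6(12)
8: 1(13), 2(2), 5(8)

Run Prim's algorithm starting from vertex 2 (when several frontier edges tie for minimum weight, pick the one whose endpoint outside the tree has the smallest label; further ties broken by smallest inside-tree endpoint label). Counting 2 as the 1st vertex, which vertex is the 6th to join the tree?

Grow the tree from 2 using Prim:
Step 1: cheapest edge leaving the tree is 2 8 (2); add 8.
Step 2: cheapest edge leaving the tree is 1 2 (3); add 1.
Step 3: cheapest edge leaving the tree is 1 7 (5); add 7.
Step 4: cheapest edge leaving the tree is 4 7 (2); add 4.
Step 5: cheapest edge leaving the tree is 5 8 (8); add 5.
Step 6: cheapest edge leaving the tree is 6 7 (12); add 6.
Step 7: cheapest edge leaving the tree is 2 3 (16); add 3.
Vertex order: 2, 8, 1, 7, 4, 5, 6, 3. The 6th vertex is 5.

5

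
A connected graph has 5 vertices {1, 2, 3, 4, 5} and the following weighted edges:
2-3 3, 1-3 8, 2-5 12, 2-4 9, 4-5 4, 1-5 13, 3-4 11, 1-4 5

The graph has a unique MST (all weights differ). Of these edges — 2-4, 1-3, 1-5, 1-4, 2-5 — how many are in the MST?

2

Kruskal: consider edges lightest-first.
2-3 (3): add. Components now {1} {2,3} {4} {5}
4-5 (4): add. Components now {1} {2,3} {4,5}
1-4 (5): add. Components now {1,4,5} {2,3}
1-3 (8): add. Components now {1,2,3,4,5}
MST edge set: {2-3, 4-5, 1-4, 1-3}.
Of the listed edges, {1-3, 1-4} are in the MST → 2.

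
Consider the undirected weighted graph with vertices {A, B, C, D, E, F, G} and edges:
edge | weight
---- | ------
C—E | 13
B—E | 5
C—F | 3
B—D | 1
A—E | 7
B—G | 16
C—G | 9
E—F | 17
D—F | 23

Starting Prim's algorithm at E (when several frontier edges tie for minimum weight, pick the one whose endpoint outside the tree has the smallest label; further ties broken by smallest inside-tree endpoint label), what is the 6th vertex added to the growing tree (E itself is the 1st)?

F

Prim's algorithm from E:
Step 1: cheapest edge leaving the tree is B—E (5); add B.
Step 2: cheapest edge leaving the tree is B—D (1); add D.
Step 3: cheapest edge leaving the tree is A—E (7); add A.
Step 4: cheapest edge leaving the tree is C—E (13); add C.
Step 5: cheapest edge leaving the tree is C—F (3); add F.
Step 6: cheapest edge leaving the tree is C—G (9); add G.
Vertex order: E, B, D, A, C, F, G. The 6th vertex is F.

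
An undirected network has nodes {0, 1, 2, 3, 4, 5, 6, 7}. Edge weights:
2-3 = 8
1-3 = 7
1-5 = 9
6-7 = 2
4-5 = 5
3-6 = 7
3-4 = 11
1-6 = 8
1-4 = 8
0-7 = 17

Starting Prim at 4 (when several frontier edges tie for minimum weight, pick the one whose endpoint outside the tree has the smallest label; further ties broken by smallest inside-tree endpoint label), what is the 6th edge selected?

2-3

Prim's algorithm from 4:
Step 1: cheapest edge leaving the tree is 4-5 (5); add 5.
Step 2: cheapest edge leaving the tree is 1-4 (8); add 1.
Step 3: cheapest edge leaving the tree is 1-3 (7); add 3.
Step 4: cheapest edge leaving the tree is 3-6 (7); add 6.
Step 5: cheapest edge leaving the tree is 6-7 (2); add 7.
Step 6: cheapest edge leaving the tree is 2-3 (8); add 2.
Step 7: cheapest edge leaving the tree is 0-7 (17); add 0.
The 6th edge added is 2-3.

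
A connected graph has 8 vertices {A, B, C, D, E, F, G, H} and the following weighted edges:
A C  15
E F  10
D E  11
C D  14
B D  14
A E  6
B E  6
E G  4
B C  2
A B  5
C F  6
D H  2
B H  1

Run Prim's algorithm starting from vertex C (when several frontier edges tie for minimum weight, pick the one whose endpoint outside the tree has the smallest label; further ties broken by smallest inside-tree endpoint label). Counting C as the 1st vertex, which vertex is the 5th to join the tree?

Prim's algorithm from C:
Step 1: frontier [B C 2, C F 6, C D 14, A C 15] → take B C (2); add B.
Step 2: frontier [B H 1, A B 5, B E 6, B D 14, C F 6, C D 14, A C 15] → take B H (1); add H.
Step 3: frontier [A B 5, B E 6, B D 14, C F 6, C D 14, A C 15, D H 2] → take D H (2); add D.
Step 4: frontier [A B 5, B E 6, C F 6, A C 15, D E 11] → take A B (5); add A.
Step 5: frontier [A E 6, B E 6, C F 6, D E 11] → take A E (6); add E.
Step 6: frontier [C F 6, E G 4, E F 10] → take E G (4); add G.
Step 7: frontier [C F 6, E F 10] → take C F (6); add F.
Vertex order: C, B, H, D, A, E, G, F. The 5th vertex is A.

A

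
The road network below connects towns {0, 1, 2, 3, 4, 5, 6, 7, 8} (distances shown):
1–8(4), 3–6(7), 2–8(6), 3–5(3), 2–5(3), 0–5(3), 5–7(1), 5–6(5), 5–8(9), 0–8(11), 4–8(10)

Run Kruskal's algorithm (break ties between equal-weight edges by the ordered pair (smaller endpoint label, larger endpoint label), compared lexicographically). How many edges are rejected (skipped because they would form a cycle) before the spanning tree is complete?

Kruskal: consider edges lightest-first.
5–7 (1): add — endpoints in different components.
0–5 (3): add — endpoints in different components.
2–5 (3): add — endpoints in different components.
3–5 (3): add — endpoints in different components.
1–8 (4): add — endpoints in different components.
5–6 (5): add — endpoints in different components.
2–8 (6): add — endpoints in different components.
3–6 (7): skip — 3 and 6 already connected.
5–8 (9): skip — 5 and 8 already connected.
4–8 (10): add — endpoints in different components.
Edges rejected before the tree was complete: 2.

2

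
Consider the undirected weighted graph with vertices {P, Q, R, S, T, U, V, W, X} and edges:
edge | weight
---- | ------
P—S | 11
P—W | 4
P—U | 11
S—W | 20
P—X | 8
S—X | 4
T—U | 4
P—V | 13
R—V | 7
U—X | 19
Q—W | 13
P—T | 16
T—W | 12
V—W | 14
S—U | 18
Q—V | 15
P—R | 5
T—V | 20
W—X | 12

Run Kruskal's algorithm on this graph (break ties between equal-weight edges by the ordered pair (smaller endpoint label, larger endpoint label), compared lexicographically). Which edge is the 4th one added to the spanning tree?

P-R

Sort edges by weight, then run Kruskal:
P—W (4): add — endpoints in different components.
S—X (4): add — endpoints in different components.
T—U (4): add — endpoints in different components.
P—R (5): add — endpoints in different components.
R—V (7): add — endpoints in different components.
P—X (8): add — endpoints in different components.
P—S (11): skip — P and S already connected.
P—U (11): add — endpoints in different components.
T—W (12): skip — T and W already connected.
W—X (12): skip — X and W already connected.
P—V (13): skip — P and V already connected.
Q—W (13): add — endpoints in different components.
The 4th edge added is P—R.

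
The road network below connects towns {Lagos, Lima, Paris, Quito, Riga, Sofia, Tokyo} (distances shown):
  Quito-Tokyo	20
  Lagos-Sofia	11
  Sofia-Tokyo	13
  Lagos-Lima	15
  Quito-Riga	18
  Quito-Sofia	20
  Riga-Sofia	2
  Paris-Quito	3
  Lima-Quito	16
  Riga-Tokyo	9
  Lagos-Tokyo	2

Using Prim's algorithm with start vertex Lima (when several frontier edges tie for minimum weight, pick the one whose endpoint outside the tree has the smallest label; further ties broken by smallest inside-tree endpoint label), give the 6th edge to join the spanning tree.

Paris-Quito

Grow the tree from Lima using Prim:
Step 1: frontier [Lagos-Lima 15, Lima-Quito 16] → take Lagos-Lima (15); add Lagos.
Step 2: frontier [Lagos-Tokyo 2, Lagos-Sofia 11, Lima-Quito 16] → take Lagos-Tokyo (2); add Tokyo.
Step 3: frontier [Lagos-Sofia 11, Lima-Quito 16, Riga-Tokyo 9, Sofia-Tokyo 13, Quito-Tokyo 20] → take Riga-Tokyo (9); add Riga.
Step 4: frontier [Lagos-Sofia 11, Lima-Quito 16, Riga-Sofia 2, Quito-Riga 18, Sofia-Tokyo 13, Quito-Tokyo 20] → take Riga-Sofia (2); add Sofia.
Step 5: frontier [Lima-Quito 16, Quito-Riga 18, Quito-Sofia 20, Quito-Tokyo 20] → take Lima-Quito (16); add Quito.
Step 6: frontier [Paris-Quito 3] → take Paris-Quito (3); add Paris.
The 6th edge added is Paris-Quito.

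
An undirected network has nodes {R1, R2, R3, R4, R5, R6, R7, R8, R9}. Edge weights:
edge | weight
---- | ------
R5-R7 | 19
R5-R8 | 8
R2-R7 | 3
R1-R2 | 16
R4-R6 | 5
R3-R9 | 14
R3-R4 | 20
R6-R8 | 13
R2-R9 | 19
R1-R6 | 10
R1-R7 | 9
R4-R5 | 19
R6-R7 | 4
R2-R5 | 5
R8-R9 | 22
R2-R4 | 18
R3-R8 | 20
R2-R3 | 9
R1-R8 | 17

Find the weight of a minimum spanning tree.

Grow the tree from R7 using Prim:
Step 1: cheapest edge leaving the tree is R2-R7 (3); add R2.
Step 2: cheapest edge leaving the tree is R6-R7 (4); add R6.
Step 3: cheapest edge leaving the tree is R4-R6 (5); add R4.
Step 4: cheapest edge leaving the tree is R2-R5 (5); add R5.
Step 5: cheapest edge leaving the tree is R5-R8 (8); add R8.
Step 6: cheapest edge leaving the tree is R1-R7 (9); add R1.
Step 7: cheapest edge leaving the tree is R2-R3 (9); add R3.
Step 8: cheapest edge leaving the tree is R3-R9 (14); add R9.
MST edges: R2-R7, R6-R7, R4-R6, R2-R5, R5-R8, R1-R7, R2-R3, R3-R9; total weight 3+4+5+5+8+9+9+14 = 57.

57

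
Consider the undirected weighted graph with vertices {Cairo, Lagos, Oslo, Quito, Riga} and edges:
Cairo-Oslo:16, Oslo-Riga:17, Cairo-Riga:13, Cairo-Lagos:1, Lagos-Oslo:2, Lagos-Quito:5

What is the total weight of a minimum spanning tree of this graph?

Sort edges by weight, then run Kruskal:
Cairo-Lagos (1): add. Components now {Cairo,Lagos} {Quito} {Riga} {Oslo}
Lagos-Oslo (2): add. Components now {Cairo,Lagos,Oslo} {Quito} {Riga}
Lagos-Quito (5): add. Components now {Cairo,Lagos,Oslo,Quito} {Riga}
Cairo-Riga (13): add. Components now {Cairo,Lagos,Oslo,Quito,Riga}
MST edges: Cairo-Lagos, Lagos-Oslo, Lagos-Quito, Cairo-Riga; total weight 1+2+5+13 = 21.

21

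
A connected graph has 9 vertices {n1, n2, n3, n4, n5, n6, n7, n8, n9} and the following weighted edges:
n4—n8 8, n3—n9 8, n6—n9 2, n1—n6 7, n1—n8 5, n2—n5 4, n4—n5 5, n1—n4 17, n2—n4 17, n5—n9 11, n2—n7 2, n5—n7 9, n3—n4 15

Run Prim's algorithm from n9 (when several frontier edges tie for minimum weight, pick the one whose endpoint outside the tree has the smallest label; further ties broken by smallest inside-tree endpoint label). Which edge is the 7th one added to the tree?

Grow the tree from n9 using Prim:
Step 1: cheapest edge leaving the tree is n6—n9 (2); add n6.
Step 2: cheapest edge leaving the tree is n1—n6 (7); add n1.
Step 3: cheapest edge leaving the tree is n1—n8 (5); add n8.
Step 4: cheapest edge leaving the tree is n3—n9 (8); add n3.
Step 5: cheapest edge leaving the tree is n4—n8 (8); add n4.
Step 6: cheapest edge leaving the tree is n4—n5 (5); add n5.
Step 7: cheapest edge leaving the tree is n2—n5 (4); add n2.
Step 8: cheapest edge leaving the tree is n2—n7 (2); add n7.
The 7th edge added is n2—n5.

n2-n5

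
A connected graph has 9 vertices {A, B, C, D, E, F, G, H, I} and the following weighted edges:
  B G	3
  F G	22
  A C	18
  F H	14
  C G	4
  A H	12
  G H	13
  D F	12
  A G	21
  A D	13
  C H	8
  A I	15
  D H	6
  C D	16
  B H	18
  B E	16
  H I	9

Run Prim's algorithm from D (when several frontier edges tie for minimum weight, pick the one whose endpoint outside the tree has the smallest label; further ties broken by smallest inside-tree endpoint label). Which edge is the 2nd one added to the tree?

C-H

Prim, starting at D.
Step 1: cheapest edge leaving the tree is D H (6); add H.
Step 2: cheapest edge leaving the tree is C H (8); add C.
Step 3: cheapest edge leaving the tree is C G (4); add G.
Step 4: cheapest edge leaving the tree is B G (3); add B.
Step 5: cheapest edge leaving the tree is H I (9); add I.
Step 6: cheapest edge leaving the tree is A H (12); add A.
Step 7: cheapest edge leaving the tree is D F (12); add F.
Step 8: cheapest edge leaving the tree is B E (16); add E.
The 2nd edge added is C H.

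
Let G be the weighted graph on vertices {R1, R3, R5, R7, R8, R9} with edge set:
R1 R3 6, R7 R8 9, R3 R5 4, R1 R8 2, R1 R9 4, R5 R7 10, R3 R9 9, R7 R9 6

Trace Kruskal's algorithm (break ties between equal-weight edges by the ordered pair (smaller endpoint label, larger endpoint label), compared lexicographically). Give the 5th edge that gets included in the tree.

R7-R9

Kruskal's algorithm — process edges by increasing weight (ties by edge label):
R1 R8 (2): add — endpoints in different components.
R1 R9 (4): add — endpoints in different components.
R3 R5 (4): add — endpoints in different components.
R1 R3 (6): add — endpoints in different components.
R7 R9 (6): add — endpoints in different components.
The 5th edge added is R7 R9.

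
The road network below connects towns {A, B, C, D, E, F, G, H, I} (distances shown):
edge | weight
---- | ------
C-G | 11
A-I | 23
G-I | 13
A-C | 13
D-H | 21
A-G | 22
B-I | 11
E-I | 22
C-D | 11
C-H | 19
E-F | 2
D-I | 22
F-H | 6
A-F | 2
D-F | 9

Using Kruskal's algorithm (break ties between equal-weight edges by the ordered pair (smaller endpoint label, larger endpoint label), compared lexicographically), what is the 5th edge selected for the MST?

B-I

Sort edges by weight, then run Kruskal:
A-F (2): add — endpoints in different components.
E-F (2): add — endpoints in different components.
F-H (6): add — endpoints in different components.
D-F (9): add — endpoints in different components.
B-I (11): add — endpoints in different components.
C-D (11): add — endpoints in different components.
C-G (11): add — endpoints in different components.
A-C (13): skip — A and C already connected.
G-I (13): add — endpoints in different components.
The 5th edge added is B-I.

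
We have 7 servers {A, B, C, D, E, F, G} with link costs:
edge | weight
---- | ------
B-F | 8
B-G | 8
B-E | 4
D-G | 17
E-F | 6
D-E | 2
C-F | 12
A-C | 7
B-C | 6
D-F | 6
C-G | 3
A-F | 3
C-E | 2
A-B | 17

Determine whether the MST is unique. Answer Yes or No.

Kruskal's algorithm — process edges by increasing weight (ties by edge label):
C-E (2): add — endpoints in different components.
D-E (2): add — endpoints in different components.
A-F (3): add — endpoints in different components.
C-G (3): add — endpoints in different components.
B-E (4): add — endpoints in different components.
B-C (6): skip — B and C already connected.
D-F (6): add — endpoints in different components.
Non-tree edge E-F has weight 6, equal to the heaviest edge on its tree cycle — swapping gives another MST of the same weight. Not unique.

No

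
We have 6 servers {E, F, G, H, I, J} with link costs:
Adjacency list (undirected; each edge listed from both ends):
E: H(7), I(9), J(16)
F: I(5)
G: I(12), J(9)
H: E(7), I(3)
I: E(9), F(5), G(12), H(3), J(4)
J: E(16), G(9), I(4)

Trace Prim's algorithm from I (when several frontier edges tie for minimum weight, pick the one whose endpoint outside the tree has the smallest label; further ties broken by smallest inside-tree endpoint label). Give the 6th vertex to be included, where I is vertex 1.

G

Prim's algorithm from I:
Step 1: cheapest edge leaving the tree is H—I (3); add H.
Step 2: cheapest edge leaving the tree is I—J (4); add J.
Step 3: cheapest edge leaving the tree is F—I (5); add F.
Step 4: cheapest edge leaving the tree is E—H (7); add E.
Step 5: cheapest edge leaving the tree is G—J (9); add G.
Vertex order: I, H, J, F, E, G. The 6th vertex is G.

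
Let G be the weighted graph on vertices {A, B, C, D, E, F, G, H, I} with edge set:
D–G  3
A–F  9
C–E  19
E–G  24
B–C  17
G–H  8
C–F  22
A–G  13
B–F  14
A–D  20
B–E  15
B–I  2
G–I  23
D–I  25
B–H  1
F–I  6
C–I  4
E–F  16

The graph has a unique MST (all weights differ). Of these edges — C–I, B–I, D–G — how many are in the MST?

Kruskal's algorithm — process edges by increasing weight (ties by edge label):
B–H (1): add — endpoints in different components.
B–I (2): add — endpoints in different components.
D–G (3): add — endpoints in different components.
C–I (4): add — endpoints in different components.
F–I (6): add — endpoints in different components.
G–H (8): add — endpoints in different components.
A–F (9): add — endpoints in different components.
A–G (13): skip — A and G already connected.
B–F (14): skip — B and F already connected.
B–E (15): add — endpoints in different components.
MST edge set: {B–H, B–I, D–G, C–I, F–I, G–H, A–F, B–E}.
Of the listed edges, {C–I, B–I, D–G} are in the MST → 3.

3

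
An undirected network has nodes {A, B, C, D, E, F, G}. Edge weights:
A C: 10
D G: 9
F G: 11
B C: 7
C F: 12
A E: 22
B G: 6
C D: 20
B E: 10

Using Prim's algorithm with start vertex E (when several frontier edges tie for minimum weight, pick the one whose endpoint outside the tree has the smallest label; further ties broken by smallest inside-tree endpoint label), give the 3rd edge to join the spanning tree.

Prim's algorithm from E:
Step 1: cheapest edge leaving the tree is B E (10); add B.
Step 2: cheapest edge leaving the tree is B G (6); add G.
Step 3: cheapest edge leaving the tree is B C (7); add C.
Step 4: cheapest edge leaving the tree is D G (9); add D.
Step 5: cheapest edge leaving the tree is A C (10); add A.
Step 6: cheapest edge leaving the tree is F G (11); add F.
The 3rd edge added is B C.

B-C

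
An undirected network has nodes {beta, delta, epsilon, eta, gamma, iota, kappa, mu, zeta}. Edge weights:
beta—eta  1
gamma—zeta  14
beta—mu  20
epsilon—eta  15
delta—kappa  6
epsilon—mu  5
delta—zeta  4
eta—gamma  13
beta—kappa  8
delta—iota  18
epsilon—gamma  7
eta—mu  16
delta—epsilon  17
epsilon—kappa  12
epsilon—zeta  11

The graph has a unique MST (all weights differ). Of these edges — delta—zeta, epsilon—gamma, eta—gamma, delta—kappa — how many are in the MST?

3

Kruskal: consider edges lightest-first.
beta—eta (1): add — endpoints in different components.
delta—zeta (4): add — endpoints in different components.
epsilon—mu (5): add — endpoints in different components.
delta—kappa (6): add — endpoints in different components.
epsilon—gamma (7): add — endpoints in different components.
beta—kappa (8): add — endpoints in different components.
epsilon—zeta (11): add — endpoints in different components.
epsilon—kappa (12): skip — epsilon and kappa already connected.
eta—gamma (13): skip — gamma and eta already connected.
gamma—zeta (14): skip — gamma and zeta already connected.
epsilon—eta (15): skip — epsilon and eta already connected.
eta—mu (16): skip — eta and mu already connected.
delta—epsilon (17): skip — epsilon and delta already connected.
delta—iota (18): add — endpoints in different components.
MST edge set: {beta—eta, delta—zeta, epsilon—mu, delta—kappa, epsilon—gamma, beta—kappa, epsilon—zeta, delta—iota}.
Of the listed edges, {delta—zeta, epsilon—gamma, delta—kappa} are in the MST → 3.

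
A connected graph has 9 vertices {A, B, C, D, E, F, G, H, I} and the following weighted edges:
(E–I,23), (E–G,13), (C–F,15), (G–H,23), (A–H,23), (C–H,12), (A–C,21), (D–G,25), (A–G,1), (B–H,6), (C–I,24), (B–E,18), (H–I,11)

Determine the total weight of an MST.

Kruskal: consider edges lightest-first.
A–G (1): add — endpoints in different components.
B–H (6): add — endpoints in different components.
H–I (11): add — endpoints in different components.
C–H (12): add — endpoints in different components.
E–G (13): add — endpoints in different components.
C–F (15): add — endpoints in different components.
B–E (18): add — endpoints in different components.
A–C (21): skip — A and C already connected.
A–H (23): skip — A and H already connected.
E–I (23): skip — E and I already connected.
G–H (23): skip — G and H already connected.
C–I (24): skip — C and I already connected.
D–G (25): add — endpoints in different components.
MST edges: A–G, B–H, H–I, C–H, E–G, C–F, B–E, D–G; total weight 1+6+11+12+13+15+18+25 = 101.

101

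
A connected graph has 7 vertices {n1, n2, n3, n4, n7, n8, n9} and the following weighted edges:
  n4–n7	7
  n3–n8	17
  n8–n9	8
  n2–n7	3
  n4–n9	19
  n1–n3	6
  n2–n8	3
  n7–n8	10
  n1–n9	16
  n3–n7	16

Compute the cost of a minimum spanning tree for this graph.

43

Grow the tree from n2 using Prim:
Step 1: cheapest edge leaving the tree is n2–n7 (3); add n7.
Step 2: cheapest edge leaving the tree is n2–n8 (3); add n8.
Step 3: cheapest edge leaving the tree is n4–n7 (7); add n4.
Step 4: cheapest edge leaving the tree is n8–n9 (8); add n9.
Step 5: cheapest edge leaving the tree is n1–n9 (16); add n1.
Step 6: cheapest edge leaving the tree is n1–n3 (6); add n3.
MST edges: n2–n7, n2–n8, n4–n7, n8–n9, n1–n9, n1–n3; total weight 3+3+7+8+16+6 = 43.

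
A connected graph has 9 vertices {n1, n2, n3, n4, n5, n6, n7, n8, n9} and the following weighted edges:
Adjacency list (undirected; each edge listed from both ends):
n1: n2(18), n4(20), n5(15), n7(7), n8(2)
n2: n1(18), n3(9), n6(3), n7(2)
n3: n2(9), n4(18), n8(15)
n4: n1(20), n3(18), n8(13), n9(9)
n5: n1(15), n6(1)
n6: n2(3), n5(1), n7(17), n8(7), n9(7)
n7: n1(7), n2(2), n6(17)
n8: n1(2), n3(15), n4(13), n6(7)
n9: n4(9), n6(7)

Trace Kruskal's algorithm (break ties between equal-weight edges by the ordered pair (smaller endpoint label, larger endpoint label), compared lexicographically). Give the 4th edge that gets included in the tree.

Sort edges by weight, then run Kruskal:
n5-n6 (1): add — endpoints in different components.
n1-n8 (2): add — endpoints in different components.
n2-n7 (2): add — endpoints in different components.
n2-n6 (3): add — endpoints in different components.
n1-n7 (7): add — endpoints in different components.
n6-n8 (7): skip — n6 and n8 already connected.
n6-n9 (7): add — endpoints in different components.
n2-n3 (9): add — endpoints in different components.
n4-n9 (9): add — endpoints in different components.
The 4th edge added is n2-n6.

n2-n6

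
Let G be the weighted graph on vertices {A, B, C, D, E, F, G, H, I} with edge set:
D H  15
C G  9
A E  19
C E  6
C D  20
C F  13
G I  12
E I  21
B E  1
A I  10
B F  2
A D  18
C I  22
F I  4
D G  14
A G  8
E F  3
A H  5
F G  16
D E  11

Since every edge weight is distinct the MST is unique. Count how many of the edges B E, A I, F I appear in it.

Kruskal: consider edges lightest-first.
B E (1): add — endpoints in different components.
B F (2): add — endpoints in different components.
E F (3): skip — E and F already connected.
F I (4): add — endpoints in different components.
A H (5): add — endpoints in different components.
C E (6): add — endpoints in different components.
A G (8): add — endpoints in different components.
C G (9): add — endpoints in different components.
A I (10): skip — A and I already connected.
D E (11): add — endpoints in different components.
MST edge set: {B E, B F, F I, A H, C E, A G, C G, D E}.
Of the listed edges, {B E, F I} are in the MST → 2.

2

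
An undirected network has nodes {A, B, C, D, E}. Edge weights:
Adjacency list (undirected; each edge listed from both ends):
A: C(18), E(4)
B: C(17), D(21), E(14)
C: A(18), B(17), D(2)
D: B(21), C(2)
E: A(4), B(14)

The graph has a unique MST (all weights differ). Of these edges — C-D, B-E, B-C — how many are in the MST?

Kruskal: consider edges lightest-first.
C-D (2): add — endpoints in different components.
A-E (4): add — endpoints in different components.
B-E (14): add — endpoints in different components.
B-C (17): add — endpoints in different components.
MST edge set: {C-D, A-E, B-E, B-C}.
Of the listed edges, {C-D, B-E, B-C} are in the MST → 3.

3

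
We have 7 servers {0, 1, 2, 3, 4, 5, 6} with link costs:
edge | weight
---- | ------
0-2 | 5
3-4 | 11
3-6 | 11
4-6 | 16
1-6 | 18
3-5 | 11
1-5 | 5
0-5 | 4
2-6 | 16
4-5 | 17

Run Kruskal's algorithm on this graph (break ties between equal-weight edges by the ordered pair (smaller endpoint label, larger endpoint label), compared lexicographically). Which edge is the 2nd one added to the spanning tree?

0-2

Kruskal: consider edges lightest-first.
0-5 (4): add — endpoints in different components.
0-2 (5): add — endpoints in different components.
1-5 (5): add — endpoints in different components.
3-4 (11): add — endpoints in different components.
3-5 (11): add — endpoints in different components.
3-6 (11): add — endpoints in different components.
The 2nd edge added is 0-2.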